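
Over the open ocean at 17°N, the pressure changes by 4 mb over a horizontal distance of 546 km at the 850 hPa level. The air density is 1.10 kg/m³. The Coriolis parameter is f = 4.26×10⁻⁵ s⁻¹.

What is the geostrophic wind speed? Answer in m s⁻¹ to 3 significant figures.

Pressure gradient: |∂P/∂n| = 400 Pa / 546000 m = 7.33×10⁻⁴ Pa/m
Geostrophic balance (pressure-gradient force = Coriolis force):
V_g = (1/(fρ)) |∂P/∂n| = 7.33×10⁻⁴ / (4.26×10⁻⁵ × 1.10) = 15.6 m/s

15.6 m s⁻¹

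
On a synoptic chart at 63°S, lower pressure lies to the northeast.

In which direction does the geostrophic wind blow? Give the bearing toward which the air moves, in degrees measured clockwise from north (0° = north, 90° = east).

315°

The pressure-gradient force points toward the northeast (bearing 045°).
Geostrophic balance: in the Southern Hemisphere the Coriolis force deflects motion to the left, so the geostrophic wind blows 90° to the left of the pressure-gradient force (low pressure on the right).
Rotating 045° by 90° counterclockwise gives 315° — the wind blows toward the northwest.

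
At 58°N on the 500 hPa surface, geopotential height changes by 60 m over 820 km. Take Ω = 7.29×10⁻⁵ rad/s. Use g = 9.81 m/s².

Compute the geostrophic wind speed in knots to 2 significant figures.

11 knots

Coriolis parameter at 58°N:
f = 2Ω sin φ = 2 × 7.29×10⁻⁵ × sin 58° = 1.24×10⁻⁴ s⁻¹
Height gradient: |∂Z/∂n| = 60 m / 820000 m = 7.32×10⁻⁵
On a pressure surface, geostrophic balance gives V_g = (g/f)|∂Z/∂n|:
V_g = 9.81 × 7.32×10⁻⁵ / 1.24×10⁻⁴ = 5.81 m/s
Converting: 5.81 m/s × 1.944 = 11 knots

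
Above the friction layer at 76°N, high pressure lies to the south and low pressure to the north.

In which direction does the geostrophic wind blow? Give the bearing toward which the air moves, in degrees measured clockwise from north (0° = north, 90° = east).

The pressure-gradient force points toward the north (bearing 000°).
Geostrophic balance: in the Northern Hemisphere the Coriolis force deflects motion to the right, so the geostrophic wind blows 90° to the right of the pressure-gradient force (low pressure on the left).
Rotating 000° by 90° clockwise gives 090° — the wind blows toward the east.

090°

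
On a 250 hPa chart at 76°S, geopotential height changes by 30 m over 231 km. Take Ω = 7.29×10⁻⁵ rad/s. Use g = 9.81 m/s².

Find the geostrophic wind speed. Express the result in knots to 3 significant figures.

17.5 knots

Coriolis parameter at 76°S:
f = 2Ω sin φ = 2 × 7.29×10⁻⁵ × sin 76° = 1.41×10⁻⁴ s⁻¹
Height gradient: |∂Z/∂n| = 30 m / 231000 m = 1.30×10⁻⁴
On a pressure surface, geostrophic balance gives V_g = (g/f)|∂Z/∂n|:
V_g = 9.81 × 1.30×10⁻⁴ / 1.41×10⁻⁴ = 9.01 m/s
Converting: 9.01 m/s × 1.944 = 17.5 knots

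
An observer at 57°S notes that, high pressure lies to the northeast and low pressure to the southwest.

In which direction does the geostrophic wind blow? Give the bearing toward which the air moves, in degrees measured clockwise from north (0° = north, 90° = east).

The pressure-gradient force points toward the southwest (bearing 225°).
Geostrophic balance: in the Southern Hemisphere the Coriolis force deflects motion to the left, so the geostrophic wind blows 90° to the left of the pressure-gradient force (low pressure on the right).
Rotating 225° by 90° counterclockwise gives 135° — the wind blows toward the southeast.

135°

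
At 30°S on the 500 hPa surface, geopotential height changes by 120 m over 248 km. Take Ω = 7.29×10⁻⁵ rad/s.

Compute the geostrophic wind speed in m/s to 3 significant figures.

65.1 m/s

Coriolis parameter at 30°S:
f = 2Ω sin φ = 2 × 7.29×10⁻⁵ × sin 30° = 7.29×10⁻⁵ s⁻¹
Height gradient: |∂Z/∂n| = 120 m / 248000 m = 4.84×10⁻⁴
On a pressure surface, geostrophic balance gives V_g = (g/f)|∂Z/∂n|:
V_g = 9.81 × 4.84×10⁻⁴ / 7.29×10⁻⁵ = 65.1 m/s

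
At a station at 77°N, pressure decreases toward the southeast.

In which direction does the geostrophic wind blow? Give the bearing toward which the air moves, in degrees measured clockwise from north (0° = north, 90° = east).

The pressure-gradient force points toward the southeast (bearing 135°).
Geostrophic balance: in the Northern Hemisphere the Coriolis force deflects motion to the right, so the geostrophic wind blows 90° to the right of the pressure-gradient force (low pressure on the left).
Rotating 135° by 90° clockwise gives 225° — the wind blows toward the southwest.

225°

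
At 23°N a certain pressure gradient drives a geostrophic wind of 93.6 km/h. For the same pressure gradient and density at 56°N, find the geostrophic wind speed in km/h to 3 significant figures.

With the same pressure gradient and density, V_g ∝ 1/f ∝ 1/sin φ.
V₂ = V₁ · sin φ₁ / sin φ₂ = 93.6 × sin 23° / sin 56°
V₂ = 93.6 × 0.3907/0.8290 = 44.1 km/h

44.1 km/h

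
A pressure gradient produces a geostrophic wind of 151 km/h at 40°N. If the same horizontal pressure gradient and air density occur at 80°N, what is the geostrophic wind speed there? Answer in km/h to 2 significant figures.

99 km/h

With the same pressure gradient and density, V_g ∝ 1/f ∝ 1/sin φ.
V₂ = V₁ · sin φ₁ / sin φ₂ = 151 × sin 40° / sin 80°
V₂ = 151 × 0.6428/0.9848 = 99 km/h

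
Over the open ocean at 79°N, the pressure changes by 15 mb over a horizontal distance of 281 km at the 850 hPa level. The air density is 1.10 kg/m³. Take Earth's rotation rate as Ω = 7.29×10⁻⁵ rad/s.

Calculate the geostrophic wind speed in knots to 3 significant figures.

65.9 knots

Coriolis parameter at 79°N:
f = 2Ω sin φ = 2 × 7.29×10⁻⁵ × sin 79° = 1.43×10⁻⁴ s⁻¹
Pressure gradient: |∂P/∂n| = 1500 Pa / 281000 m = 5.34×10⁻³ Pa/m
Geostrophic balance (pressure-gradient force = Coriolis force):
V_g = (1/(fρ)) |∂P/∂n| = 5.34×10⁻³ / (1.43×10⁻⁴ × 1.10) = 33.9 m/s
Converting: 33.9 m/s × 1.944 = 65.9 knots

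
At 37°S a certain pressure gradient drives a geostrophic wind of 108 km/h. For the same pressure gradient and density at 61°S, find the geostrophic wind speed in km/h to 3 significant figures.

74.3 km/h

With the same pressure gradient and density, V_g ∝ 1/f ∝ 1/sin φ.
V₂ = V₁ · sin φ₁ / sin φ₂ = 108 × sin 37° / sin 61°
V₂ = 108 × 0.6018/0.8746 = 74.3 km/h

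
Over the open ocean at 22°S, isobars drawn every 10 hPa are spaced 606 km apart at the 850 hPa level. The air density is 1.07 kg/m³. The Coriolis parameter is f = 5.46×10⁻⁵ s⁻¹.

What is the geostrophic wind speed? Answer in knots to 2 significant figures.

55 knots

Pressure gradient: |∂P/∂n| = 1000 Pa / 606000 m = 1.65×10⁻³ Pa/m
Geostrophic balance (pressure-gradient force = Coriolis force):
V_g = (1/(fρ)) |∂P/∂n| = 1.65×10⁻³ / (5.46×10⁻⁵ × 1.07) = 28.2 m/s
Converting: 28.2 m/s × 1.944 = 55 knots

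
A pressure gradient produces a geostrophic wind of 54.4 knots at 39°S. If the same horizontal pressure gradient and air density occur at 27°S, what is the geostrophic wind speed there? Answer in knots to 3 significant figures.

With the same pressure gradient and density, V_g ∝ 1/f ∝ 1/sin φ.
V₂ = V₁ · sin φ₁ / sin φ₂ = 54.4 × sin 39° / sin 27°
V₂ = 54.4 × 0.6293/0.4540 = 75.4 knots

75.4 knots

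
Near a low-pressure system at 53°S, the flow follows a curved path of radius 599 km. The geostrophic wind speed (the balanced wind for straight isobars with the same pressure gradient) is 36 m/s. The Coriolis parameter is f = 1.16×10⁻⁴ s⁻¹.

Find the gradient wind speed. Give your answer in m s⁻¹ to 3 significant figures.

Around a low, centrifugal force acts outward with Coriolis, so pressure-gradient force balances both:
(1/ρ)|∂P/∂n| = fV + V²/R  →  V² + fR·V − fR·V_g = 0
With fR = 1.16×10⁻⁴ × 599×10³ m = 69.5 m/s:
V = [−fR + √((fR)² + 4 fR V_g)]/2 = [−69.5 + √(69.5² + 4×69.5×36)]/2 = 26.2 m/s
Subgeostrophic (V < V_g = 36 m/s), as expected around a low.

26.2 m s⁻¹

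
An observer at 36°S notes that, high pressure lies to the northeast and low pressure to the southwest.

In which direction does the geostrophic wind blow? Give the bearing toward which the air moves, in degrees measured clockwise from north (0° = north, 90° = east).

The pressure-gradient force points toward the southwest (bearing 225°).
Geostrophic balance: in the Southern Hemisphere the Coriolis force deflects motion to the left, so the geostrophic wind blows 90° to the left of the pressure-gradient force (low pressure on the right).
Rotating 225° by 90° counterclockwise gives 135° — the wind blows toward the southeast.

135°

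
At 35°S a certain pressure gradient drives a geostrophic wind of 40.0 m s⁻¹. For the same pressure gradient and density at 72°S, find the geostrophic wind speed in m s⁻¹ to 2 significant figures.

With the same pressure gradient and density, V_g ∝ 1/f ∝ 1/sin φ.
V₂ = V₁ · sin φ₁ / sin φ₂ = 40.0 × sin 35° / sin 72°
V₂ = 40.0 × 0.5736/0.9511 = 24 m s⁻¹

24 m s⁻¹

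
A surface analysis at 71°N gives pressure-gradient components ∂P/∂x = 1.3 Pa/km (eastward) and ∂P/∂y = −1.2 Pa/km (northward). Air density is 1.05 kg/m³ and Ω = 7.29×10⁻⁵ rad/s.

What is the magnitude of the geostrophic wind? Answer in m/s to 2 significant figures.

12 m/s

Coriolis parameter at 71°N:
f = 2Ω sin φ = 2 × 7.29×10⁻⁵ × sin 71° = 1.38×10⁻⁴ s⁻¹
Component geostrophic relations (x east, y north):
u_g = −(1/(fρ)) ∂P/∂y,  v_g = (1/(fρ)) ∂P/∂x
u_g = −(−1.2×10⁻³)/(1.38×10⁻⁴ × 1.05) = 8.29 m/s;  v_g = (1.3×10⁻³)/(1.38×10⁻⁴ × 1.05) = 8.98 m/s
|V_g| = √(u_g² + v_g²) = 12.2 m/s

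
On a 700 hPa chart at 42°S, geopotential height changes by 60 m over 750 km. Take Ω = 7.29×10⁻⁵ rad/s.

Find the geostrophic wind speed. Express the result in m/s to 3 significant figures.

Coriolis parameter at 42°S:
f = 2Ω sin φ = 2 × 7.29×10⁻⁵ × sin 42° = 9.76×10⁻⁵ s⁻¹
Height gradient: |∂Z/∂n| = 60 m / 750000 m = 8.00×10⁻⁵
On a pressure surface, geostrophic balance gives V_g = (g/f)|∂Z/∂n|:
V_g = 9.81 × 8.00×10⁻⁵ / 9.76×10⁻⁵ = 8.04 m/s

8.04 m/s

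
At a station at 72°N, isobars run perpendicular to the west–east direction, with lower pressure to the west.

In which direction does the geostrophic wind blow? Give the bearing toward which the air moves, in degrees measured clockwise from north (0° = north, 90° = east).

000°

The pressure-gradient force points toward the west (bearing 270°).
Geostrophic balance: in the Northern Hemisphere the Coriolis force deflects motion to the right, so the geostrophic wind blows 90° to the right of the pressure-gradient force (low pressure on the left).
Rotating 270° by 90° clockwise gives 000° — the wind blows toward the north.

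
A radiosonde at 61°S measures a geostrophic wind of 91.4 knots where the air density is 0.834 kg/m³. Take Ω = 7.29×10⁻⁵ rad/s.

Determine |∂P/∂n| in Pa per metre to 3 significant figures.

5.00×10⁻³ Pa/m

Coriolis parameter at 61°S:
f = 2Ω sin φ = 2 × 7.29×10⁻⁵ × sin 61° = 1.28×10⁻⁴ s⁻¹
Wind speed in SI: 91.4 knots = 47.0 m/s
Geostrophic balance rearranged: |∂P/∂n| = f ρ V_g
|∂P/∂n| = 1.28×10⁻⁴ × 0.834 × 47.0 = 5.00×10⁻³ Pa/m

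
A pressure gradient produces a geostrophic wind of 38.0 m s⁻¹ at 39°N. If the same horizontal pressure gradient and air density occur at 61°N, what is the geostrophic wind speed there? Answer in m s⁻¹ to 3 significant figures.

27.3 m s⁻¹

With the same pressure gradient and density, V_g ∝ 1/f ∝ 1/sin φ.
V₂ = V₁ · sin φ₁ / sin φ₂ = 38.0 × sin 39° / sin 61°
V₂ = 38.0 × 0.6293/0.8746 = 27.3 m s⁻¹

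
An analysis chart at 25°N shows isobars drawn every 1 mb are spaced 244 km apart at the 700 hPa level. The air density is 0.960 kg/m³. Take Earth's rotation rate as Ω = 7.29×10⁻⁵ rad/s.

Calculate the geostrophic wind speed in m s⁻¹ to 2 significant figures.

Coriolis parameter at 25°N:
f = 2Ω sin φ = 2 × 7.29×10⁻⁵ × sin 25° = 6.16×10⁻⁵ s⁻¹
Pressure gradient: |∂P/∂n| = 100 Pa / 244000 m = 4.10×10⁻⁴ Pa/m
Geostrophic balance (pressure-gradient force = Coriolis force):
V_g = (1/(fρ)) |∂P/∂n| = 4.10×10⁻⁴ / (6.16×10⁻⁵ × 0.960) = 6.93 m/s

6.9 m s⁻¹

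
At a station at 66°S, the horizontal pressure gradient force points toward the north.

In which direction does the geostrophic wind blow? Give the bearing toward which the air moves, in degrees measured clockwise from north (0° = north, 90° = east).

The pressure-gradient force points toward the north (bearing 000°).
Geostrophic balance: in the Southern Hemisphere the Coriolis force deflects motion to the left, so the geostrophic wind blows 90° to the left of the pressure-gradient force (low pressure on the right).
Rotating 000° by 90° counterclockwise gives 270° — the wind blows toward the west.

270°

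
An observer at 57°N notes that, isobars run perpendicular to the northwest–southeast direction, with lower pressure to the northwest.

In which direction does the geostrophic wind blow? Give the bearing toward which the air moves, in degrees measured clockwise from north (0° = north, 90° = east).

The pressure-gradient force points toward the northwest (bearing 315°).
Geostrophic balance: in the Northern Hemisphere the Coriolis force deflects motion to the right, so the geostrophic wind blows 90° to the right of the pressure-gradient force (low pressure on the left).
Rotating 315° by 90° clockwise gives 045° — the wind blows toward the northeast.

045°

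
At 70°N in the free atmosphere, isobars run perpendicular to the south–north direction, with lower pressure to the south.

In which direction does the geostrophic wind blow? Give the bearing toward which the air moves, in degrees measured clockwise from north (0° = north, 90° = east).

The pressure-gradient force points toward the south (bearing 180°).
Geostrophic balance: in the Northern Hemisphere the Coriolis force deflects motion to the right, so the geostrophic wind blows 90° to the right of the pressure-gradient force (low pressure on the left).
Rotating 180° by 90° clockwise gives 270° — the wind blows toward the west.

270°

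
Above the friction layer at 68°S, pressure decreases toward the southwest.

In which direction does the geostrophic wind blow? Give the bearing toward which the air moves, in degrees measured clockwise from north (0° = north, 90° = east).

The pressure-gradient force points toward the southwest (bearing 225°).
Geostrophic balance: in the Southern Hemisphere the Coriolis force deflects motion to the left, so the geostrophic wind blows 90° to the left of the pressure-gradient force (low pressure on the right).
Rotating 225° by 90° counterclockwise gives 135° — the wind blows toward the southeast.

135°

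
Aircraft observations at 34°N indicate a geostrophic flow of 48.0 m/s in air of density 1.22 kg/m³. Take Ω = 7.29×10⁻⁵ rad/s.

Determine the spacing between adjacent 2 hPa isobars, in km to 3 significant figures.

41.9 km

Coriolis parameter at 34°N:
f = 2Ω sin φ = 2 × 7.29×10⁻⁵ × sin 34° = 8.15×10⁻⁵ s⁻¹
Geostrophic balance rearranged: |∂P/∂n| = f ρ V_g
|∂P/∂n| = 8.15×10⁻⁵ × 1.22 × 48.0 = 4.77×10⁻³ Pa/m
Isobar spacing: Δn = ΔP/|∂P/∂n| = 200 Pa / 4.77×10⁻³ Pa/m = 41890 m ≈ 41.9 km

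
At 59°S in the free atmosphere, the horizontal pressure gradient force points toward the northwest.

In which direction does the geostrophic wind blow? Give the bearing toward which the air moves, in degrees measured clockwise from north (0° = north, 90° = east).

The pressure-gradient force points toward the northwest (bearing 315°).
Geostrophic balance: in the Southern Hemisphere the Coriolis force deflects motion to the left, so the geostrophic wind blows 90° to the left of the pressure-gradient force (low pressure on the right).
Rotating 315° by 90° counterclockwise gives 225° — the wind blows toward the southwest.

225°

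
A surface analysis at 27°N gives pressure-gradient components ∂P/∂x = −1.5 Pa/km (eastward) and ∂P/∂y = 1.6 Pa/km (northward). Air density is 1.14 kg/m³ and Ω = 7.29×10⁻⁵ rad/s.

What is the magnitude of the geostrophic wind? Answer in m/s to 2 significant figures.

Coriolis parameter at 27°N:
f = 2Ω sin φ = 2 × 7.29×10⁻⁵ × sin 27° = 6.62×10⁻⁵ s⁻¹
Component geostrophic relations (x east, y north):
u_g = −(1/(fρ)) ∂P/∂y,  v_g = (1/(fρ)) ∂P/∂x
u_g = −(1.6×10⁻³)/(6.62×10⁻⁵ × 1.14) = −21.2 m/s;  v_g = (−1.5×10⁻³)/(6.62×10⁻⁵ × 1.14) = −19.9 m/s
|V_g| = √(u_g² + v_g²) = 29.1 m/s

29 m/s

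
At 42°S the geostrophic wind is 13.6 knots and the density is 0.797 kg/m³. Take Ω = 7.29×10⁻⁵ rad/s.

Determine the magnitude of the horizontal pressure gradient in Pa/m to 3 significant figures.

Coriolis parameter at 42°S:
f = 2Ω sin φ = 2 × 7.29×10⁻⁵ × sin 42° = 9.76×10⁻⁵ s⁻¹
Wind speed in SI: 13.6 knots = 7.00 m/s
Geostrophic balance rearranged: |∂P/∂n| = f ρ V_g
|∂P/∂n| = 9.76×10⁻⁵ × 0.797 × 7.00 = 5.44×10⁻⁴ Pa/m

5.44×10⁻⁴ Pa/m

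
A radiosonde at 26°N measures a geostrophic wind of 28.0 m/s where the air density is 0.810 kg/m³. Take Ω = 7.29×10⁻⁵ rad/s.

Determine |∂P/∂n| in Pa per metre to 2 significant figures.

Coriolis parameter at 26°N:
f = 2Ω sin φ = 2 × 7.29×10⁻⁵ × sin 26° = 6.39×10⁻⁵ s⁻¹
Geostrophic balance rearranged: |∂P/∂n| = f ρ V_g
|∂P/∂n| = 6.39×10⁻⁵ × 0.810 × 28.0 = 1.45×10⁻³ Pa/m

1.4×10⁻³ Pa/m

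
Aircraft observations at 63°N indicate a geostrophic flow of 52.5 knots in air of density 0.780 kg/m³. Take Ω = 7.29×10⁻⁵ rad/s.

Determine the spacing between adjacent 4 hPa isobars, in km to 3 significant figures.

146 km

Coriolis parameter at 63°N:
f = 2Ω sin φ = 2 × 7.29×10⁻⁵ × sin 63° = 1.30×10⁻⁴ s⁻¹
Wind speed in SI: 52.5 knots = 27.0 m/s
Geostrophic balance rearranged: |∂P/∂n| = f ρ V_g
|∂P/∂n| = 1.30×10⁻⁴ × 0.780 × 27.0 = 2.74×10⁻³ Pa/m
Isobar spacing: Δn = ΔP/|∂P/∂n| = 400 Pa / 2.74×10⁻³ Pa/m = 146160 m ≈ 146 km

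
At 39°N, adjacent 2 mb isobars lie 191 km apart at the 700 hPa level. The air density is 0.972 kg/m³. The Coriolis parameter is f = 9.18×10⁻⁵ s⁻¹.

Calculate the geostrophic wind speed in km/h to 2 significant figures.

42 km/h

Pressure gradient: |∂P/∂n| = 200 Pa / 191000 m = 1.05×10⁻³ Pa/m
Geostrophic balance (pressure-gradient force = Coriolis force):
V_g = (1/(fρ)) |∂P/∂n| = 1.05×10⁻³ / (9.18×10⁻⁵ × 0.972) = 11.7 m/s
Converting: 11.7 m/s × 3.6 = 42 km/h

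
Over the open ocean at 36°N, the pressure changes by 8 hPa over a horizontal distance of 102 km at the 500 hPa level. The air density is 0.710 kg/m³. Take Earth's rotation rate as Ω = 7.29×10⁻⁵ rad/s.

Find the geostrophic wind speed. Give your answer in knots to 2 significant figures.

250 knots

Coriolis parameter at 36°N:
f = 2Ω sin φ = 2 × 7.29×10⁻⁵ × sin 36° = 8.57×10⁻⁵ s⁻¹
Pressure gradient: |∂P/∂n| = 800 Pa / 102000 m = 7.84×10⁻³ Pa/m
Geostrophic balance (pressure-gradient force = Coriolis force):
V_g = (1/(fρ)) |∂P/∂n| = 7.84×10⁻³ / (8.57×10⁻⁵ × 0.710) = 129 m/s
Converting: 129 m/s × 1.944 = 250 knots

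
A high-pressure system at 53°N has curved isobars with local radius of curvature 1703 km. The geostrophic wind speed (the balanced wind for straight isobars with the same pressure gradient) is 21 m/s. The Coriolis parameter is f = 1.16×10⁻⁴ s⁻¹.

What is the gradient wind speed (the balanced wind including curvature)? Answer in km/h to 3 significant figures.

Around a high, pressure-gradient force acts outward with centrifugal, so Coriolis balances both:
fV = (1/ρ)|∂P/∂n| + V²/R  →  V² − fR·V + fR·V_g = 0
With fR = 1.16×10⁻⁴ × 1703×10³ m = 198 m/s:
V = [fR − √((fR)² − 4 fR V_g)]/2 = [198 − √(198² − 4×198×21)]/2 = 23.9 m/s
Supergeostrophic (V > V_g = 21 m/s), as expected around a high.
Converting: 23.9 m/s × 3.6 = 86.0 km/h

86.0 km/h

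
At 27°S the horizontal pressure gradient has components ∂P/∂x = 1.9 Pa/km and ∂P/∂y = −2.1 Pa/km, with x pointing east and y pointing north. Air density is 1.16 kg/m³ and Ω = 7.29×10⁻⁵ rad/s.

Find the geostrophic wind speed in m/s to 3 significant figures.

36.9 m/s

Coriolis parameter at 27°S:
f = 2Ω sin φ = 2 × 7.29×10⁻⁵ × sin 27° = 6.62×10⁻⁵ s⁻¹
In the Southern Hemisphere f is negative: f = −6.62×10⁻⁵ s⁻¹.
Component geostrophic relations (x east, y north):
u_g = −(1/(fρ)) ∂P/∂y,  v_g = (1/(fρ)) ∂P/∂x
u_g = −(−2.1×10⁻³)/(−6.62×10⁻⁵ × 1.16) = −27.3 m/s;  v_g = (1.9×10⁻³)/(−6.62×10⁻⁵ × 1.16) = −24.7 m/s
|V_g| = √(u_g² + v_g²) = 36.9 m/s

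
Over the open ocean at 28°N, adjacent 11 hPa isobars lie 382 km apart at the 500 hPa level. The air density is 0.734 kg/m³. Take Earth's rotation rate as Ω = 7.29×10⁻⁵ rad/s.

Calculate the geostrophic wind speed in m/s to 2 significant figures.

Coriolis parameter at 28°N:
f = 2Ω sin φ = 2 × 7.29×10⁻⁵ × sin 28° = 6.84×10⁻⁵ s⁻¹
Pressure gradient: |∂P/∂n| = 1100 Pa / 382000 m = 2.88×10⁻³ Pa/m
Geostrophic balance (pressure-gradient force = Coriolis force):
V_g = (1/(fρ)) |∂P/∂n| = 2.88×10⁻³ / (6.84×10⁻⁵ × 0.734) = 57.3 m/s

57 m/s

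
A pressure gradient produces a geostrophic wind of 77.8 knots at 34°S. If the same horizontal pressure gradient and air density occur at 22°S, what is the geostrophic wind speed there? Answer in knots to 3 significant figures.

116 knots

With the same pressure gradient and density, V_g ∝ 1/f ∝ 1/sin φ.
V₂ = V₁ · sin φ₁ / sin φ₂ = 77.8 × sin 34° / sin 22°
V₂ = 77.8 × 0.5592/0.3746 = 116 knots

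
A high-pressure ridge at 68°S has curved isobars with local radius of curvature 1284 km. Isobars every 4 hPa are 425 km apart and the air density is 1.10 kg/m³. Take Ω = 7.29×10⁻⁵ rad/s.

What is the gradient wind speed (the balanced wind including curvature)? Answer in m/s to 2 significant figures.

6.6 m/s

Coriolis parameter at 68°S:
f = 2Ω sin φ = 2 × 7.29×10⁻⁵ × sin 68° = 1.35×10⁻⁴ s⁻¹
Pressure gradient: |∂P/∂n| = 400 Pa / 425000 m = 9.41×10⁻⁴ Pa/m
Geostrophic speed: V_g = |∂P/∂n|/(fρ) = 9.41×10⁻⁴/(1.35×10⁻⁴ × 1.10) = 6.33 m/s
Around a high, pressure-gradient force acts outward with centrifugal, so Coriolis balances both:
fV = (1/ρ)|∂P/∂n| + V²/R  →  V² − fR·V + fR·V_g = 0
With fR = 1.35×10⁻⁴ × 1284×10³ m = 174 m/s:
V = [fR − √((fR)² − 4 fR V_g)]/2 = [174 − √(174² − 4×174×6.33)]/2 = 6.58 m/s
Supergeostrophic (V > V_g = 6.33 m/s), as expected around a high.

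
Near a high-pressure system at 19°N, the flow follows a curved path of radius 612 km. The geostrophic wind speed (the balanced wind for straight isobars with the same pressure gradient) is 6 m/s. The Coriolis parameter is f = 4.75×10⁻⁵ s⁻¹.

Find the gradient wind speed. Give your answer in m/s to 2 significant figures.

Around a high, pressure-gradient force acts outward with centrifugal, so Coriolis balances both:
fV = (1/ρ)|∂P/∂n| + V²/R  →  V² − fR·V + fR·V_g = 0
With fR = 4.75×10⁻⁵ × 612×10³ m = 29.1 m/s:
V = [fR − √((fR)² − 4 fR V_g)]/2 = [29.1 − √(29.1² − 4×29.1×6)]/2 = 8.46 m/s
Supergeostrophic (V > V_g = 6 m/s), as expected around a high.

8.5 m/s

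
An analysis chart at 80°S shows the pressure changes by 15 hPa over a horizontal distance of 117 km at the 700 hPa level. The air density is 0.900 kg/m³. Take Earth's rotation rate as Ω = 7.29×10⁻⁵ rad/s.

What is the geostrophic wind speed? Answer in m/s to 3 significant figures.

Coriolis parameter at 80°S:
f = 2Ω sin φ = 2 × 7.29×10⁻⁵ × sin 80° = 1.44×10⁻⁴ s⁻¹
Pressure gradient: |∂P/∂n| = 1500 Pa / 117000 m = 1.28×10⁻² Pa/m
Geostrophic balance (pressure-gradient force = Coriolis force):
V_g = (1/(fρ)) |∂P/∂n| = 1.28×10⁻² / (1.44×10⁻⁴ × 0.900) = 99.2 m/s

99.2 m/s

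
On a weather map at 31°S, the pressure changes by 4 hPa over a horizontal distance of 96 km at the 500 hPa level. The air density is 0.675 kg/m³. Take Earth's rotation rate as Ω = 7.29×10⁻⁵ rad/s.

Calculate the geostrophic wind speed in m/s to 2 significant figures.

Coriolis parameter at 31°S:
f = 2Ω sin φ = 2 × 7.29×10⁻⁵ × sin 31° = 7.51×10⁻⁵ s⁻¹
Pressure gradient: |∂P/∂n| = 400 Pa / 96000 m = 4.17×10⁻³ Pa/m
Geostrophic balance (pressure-gradient force = Coriolis force):
V_g = (1/(fρ)) |∂P/∂n| = 4.17×10⁻³ / (7.51×10⁻⁵ × 0.675) = 82.2 m/s

82 m/s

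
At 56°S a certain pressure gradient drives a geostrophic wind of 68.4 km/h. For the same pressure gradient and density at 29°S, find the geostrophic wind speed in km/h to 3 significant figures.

117 km/h

With the same pressure gradient and density, V_g ∝ 1/f ∝ 1/sin φ.
V₂ = V₁ · sin φ₁ / sin φ₂ = 68.4 × sin 56° / sin 29°
V₂ = 68.4 × 0.8290/0.4848 = 117 km/h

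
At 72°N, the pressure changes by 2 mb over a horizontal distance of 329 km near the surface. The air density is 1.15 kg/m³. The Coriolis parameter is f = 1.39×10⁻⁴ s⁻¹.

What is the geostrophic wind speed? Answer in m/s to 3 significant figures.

3.80 m/s

Pressure gradient: |∂P/∂n| = 200 Pa / 329000 m = 6.08×10⁻⁴ Pa/m
Geostrophic balance (pressure-gradient force = Coriolis force):
V_g = (1/(fρ)) |∂P/∂n| = 6.08×10⁻⁴ / (1.39×10⁻⁴ × 1.15) = 3.80 m/s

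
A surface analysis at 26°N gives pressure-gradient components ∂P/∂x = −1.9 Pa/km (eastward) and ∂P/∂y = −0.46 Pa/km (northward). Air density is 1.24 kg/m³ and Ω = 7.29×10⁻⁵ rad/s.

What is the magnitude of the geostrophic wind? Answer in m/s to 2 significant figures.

25 m/s

Coriolis parameter at 26°N:
f = 2Ω sin φ = 2 × 7.29×10⁻⁵ × sin 26° = 6.39×10⁻⁵ s⁻¹
Component geostrophic relations (x east, y north):
u_g = −(1/(fρ)) ∂P/∂y,  v_g = (1/(fρ)) ∂P/∂x
u_g = −(−0.46×10⁻³)/(6.39×10⁻⁵ × 1.24) = 5.80 m/s;  v_g = (−1.9×10⁻³)/(6.39×10⁻⁵ × 1.24) = −24.0 m/s
|V_g| = √(u_g² + v_g²) = 24.7 m/s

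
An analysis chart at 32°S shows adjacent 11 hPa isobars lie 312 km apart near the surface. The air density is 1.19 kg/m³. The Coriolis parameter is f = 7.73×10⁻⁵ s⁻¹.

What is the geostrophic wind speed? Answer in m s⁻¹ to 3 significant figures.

38.3 m s⁻¹

Pressure gradient: |∂P/∂n| = 1100 Pa / 312000 m = 3.53×10⁻³ Pa/m
Geostrophic balance (pressure-gradient force = Coriolis force):
V_g = (1/(fρ)) |∂P/∂n| = 3.53×10⁻³ / (7.73×10⁻⁵ × 1.19) = 38.3 m/s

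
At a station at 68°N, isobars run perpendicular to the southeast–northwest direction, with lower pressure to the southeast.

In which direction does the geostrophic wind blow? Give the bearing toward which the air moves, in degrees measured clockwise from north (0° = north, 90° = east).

225°

The pressure-gradient force points toward the southeast (bearing 135°).
Geostrophic balance: in the Northern Hemisphere the Coriolis force deflects motion to the right, so the geostrophic wind blows 90° to the right of the pressure-gradient force (low pressure on the left).
Rotating 135° by 90° clockwise gives 225° — the wind blows toward the southwest.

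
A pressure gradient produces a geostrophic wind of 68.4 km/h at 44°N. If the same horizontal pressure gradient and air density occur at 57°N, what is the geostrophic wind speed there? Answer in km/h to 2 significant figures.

With the same pressure gradient and density, V_g ∝ 1/f ∝ 1/sin φ.
V₂ = V₁ · sin φ₁ / sin φ₂ = 68.4 × sin 44° / sin 57°
V₂ = 68.4 × 0.6947/0.8387 = 57 km/h

57 km/h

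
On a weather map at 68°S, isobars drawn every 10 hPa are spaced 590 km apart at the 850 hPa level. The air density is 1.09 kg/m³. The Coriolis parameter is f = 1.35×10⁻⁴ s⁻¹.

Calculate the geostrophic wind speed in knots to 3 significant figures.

Pressure gradient: |∂P/∂n| = 1000 Pa / 590000 m = 1.69×10⁻³ Pa/m
Geostrophic balance (pressure-gradient force = Coriolis force):
V_g = (1/(fρ)) |∂P/∂n| = 1.69×10⁻³ / (1.35×10⁻⁴ × 1.09) = 11.5 m/s
Converting: 11.5 m/s × 1.944 = 22.4 knots

22.4 knots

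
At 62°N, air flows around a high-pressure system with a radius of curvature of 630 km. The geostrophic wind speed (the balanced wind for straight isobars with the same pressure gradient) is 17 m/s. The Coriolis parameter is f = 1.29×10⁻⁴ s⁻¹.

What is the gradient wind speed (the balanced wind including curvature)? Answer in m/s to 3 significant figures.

Around a high, pressure-gradient force acts outward with centrifugal, so Coriolis balances both:
fV = (1/ρ)|∂P/∂n| + V²/R  →  V² − fR·V + fR·V_g = 0
With fR = 1.29×10⁻⁴ × 630×10³ m = 81.3 m/s:
V = [fR − √((fR)² − 4 fR V_g)]/2 = [81.3 − √(81.3² − 4×81.3×17)]/2 = 24.2 m/s
Supergeostrophic (V > V_g = 17 m/s), as expected around a high.

24.2 m/s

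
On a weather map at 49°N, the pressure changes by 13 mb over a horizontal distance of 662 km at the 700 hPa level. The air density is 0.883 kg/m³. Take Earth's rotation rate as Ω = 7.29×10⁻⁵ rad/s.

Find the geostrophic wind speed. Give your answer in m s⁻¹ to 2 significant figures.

20 m s⁻¹

Coriolis parameter at 49°N:
f = 2Ω sin φ = 2 × 7.29×10⁻⁵ × sin 49° = 1.10×10⁻⁴ s⁻¹
Pressure gradient: |∂P/∂n| = 1300 Pa / 662000 m = 1.96×10⁻³ Pa/m
Geostrophic balance (pressure-gradient force = Coriolis force):
V_g = (1/(fρ)) |∂P/∂n| = 1.96×10⁻³ / (1.10×10⁻⁴ × 0.883) = 20.2 m/s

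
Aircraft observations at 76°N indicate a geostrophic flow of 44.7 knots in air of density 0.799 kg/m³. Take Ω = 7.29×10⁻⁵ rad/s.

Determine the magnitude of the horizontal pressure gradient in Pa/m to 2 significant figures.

Coriolis parameter at 76°N:
f = 2Ω sin φ = 2 × 7.29×10⁻⁵ × sin 76° = 1.41×10⁻⁴ s⁻¹
Wind speed in SI: 44.7 knots = 23.0 m/s
Geostrophic balance rearranged: |∂P/∂n| = f ρ V_g
|∂P/∂n| = 1.41×10⁻⁴ × 0.799 × 23.0 = 2.60×10⁻³ Pa/m

2.6×10⁻³ Pa/m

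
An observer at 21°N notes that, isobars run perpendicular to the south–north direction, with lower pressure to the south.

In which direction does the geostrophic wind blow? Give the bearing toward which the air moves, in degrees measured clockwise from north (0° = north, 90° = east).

The pressure-gradient force points toward the south (bearing 180°).
Geostrophic balance: in the Northern Hemisphere the Coriolis force deflects motion to the right, so the geostrophic wind blows 90° to the right of the pressure-gradient force (low pressure on the left).
Rotating 180° by 90° clockwise gives 270° — the wind blows toward the west.

270°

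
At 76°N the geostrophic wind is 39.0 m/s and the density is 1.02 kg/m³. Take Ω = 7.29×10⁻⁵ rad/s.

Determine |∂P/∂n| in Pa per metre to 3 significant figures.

5.63×10⁻³ Pa/m

Coriolis parameter at 76°N:
f = 2Ω sin φ = 2 × 7.29×10⁻⁵ × sin 76° = 1.41×10⁻⁴ s⁻¹
Geostrophic balance rearranged: |∂P/∂n| = f ρ V_g
|∂P/∂n| = 1.41×10⁻⁴ × 1.02 × 39.0 = 5.63×10⁻³ Pa/m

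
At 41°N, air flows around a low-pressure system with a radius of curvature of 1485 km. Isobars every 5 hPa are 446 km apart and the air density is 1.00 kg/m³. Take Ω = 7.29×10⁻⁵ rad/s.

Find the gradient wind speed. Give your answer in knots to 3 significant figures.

21.2 knots

Coriolis parameter at 41°N:
f = 2Ω sin φ = 2 × 7.29×10⁻⁵ × sin 41° = 9.57×10⁻⁵ s⁻¹
Pressure gradient: |∂P/∂n| = 500 Pa / 446000 m = 1.12×10⁻³ Pa/m
Geostrophic speed: V_g = |∂P/∂n|/(fρ) = 1.12×10⁻³/(9.57×10⁻⁵ × 1.00) = 11.7 m/s
Around a low, centrifugal force acts outward with Coriolis, so pressure-gradient force balances both:
(1/ρ)|∂P/∂n| = fV + V²/R  →  V² + fR·V − fR·V_g = 0
With fR = 9.57×10⁻⁵ × 1485×10³ m = 142 m/s:
V = [−fR + √((fR)² + 4 fR V_g)]/2 = [−142 + √(142² + 4×142×11.7)]/2 = 10.9 m/s
Subgeostrophic (V < V_g = 11.7 m/s), as expected around a low.
Converting: 10.9 m/s × 1.944 = 21.2 knots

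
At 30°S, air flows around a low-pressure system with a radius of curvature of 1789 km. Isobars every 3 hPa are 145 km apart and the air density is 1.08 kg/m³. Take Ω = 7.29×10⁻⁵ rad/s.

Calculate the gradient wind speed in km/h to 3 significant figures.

Coriolis parameter at 30°S:
f = 2Ω sin φ = 2 × 7.29×10⁻⁵ × sin 30° = 7.29×10⁻⁵ s⁻¹
Pressure gradient: |∂P/∂n| = 300 Pa / 145000 m = 2.07×10⁻³ Pa/m
Geostrophic speed: V_g = |∂P/∂n|/(fρ) = 2.07×10⁻³/(7.29×10⁻⁵ × 1.08) = 26.3 m/s
Around a low, centrifugal force acts outward with Coriolis, so pressure-gradient force balances both:
(1/ρ)|∂P/∂n| = fV + V²/R  →  V² + fR·V − fR·V_g = 0
With fR = 7.29×10⁻⁵ × 1789×10³ m = 130 m/s:
V = [−fR + √((fR)² + 4 fR V_g)]/2 = [−130 + √(130² + 4×130×26.3)]/2 = 22.4 m/s
Subgeostrophic (V < V_g = 26.3 m/s), as expected around a low.
Converting: 22.4 m/s × 3.6 = 80.7 km/h

80.7 km/h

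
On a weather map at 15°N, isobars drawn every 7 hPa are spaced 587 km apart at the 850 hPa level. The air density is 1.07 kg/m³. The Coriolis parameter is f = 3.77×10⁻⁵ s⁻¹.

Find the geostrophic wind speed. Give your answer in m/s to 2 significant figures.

Pressure gradient: |∂P/∂n| = 700 Pa / 587000 m = 1.19×10⁻³ Pa/m
Geostrophic balance (pressure-gradient force = Coriolis force):
V_g = (1/(fρ)) |∂P/∂n| = 1.19×10⁻³ / (3.77×10⁻⁵ × 1.07) = 29.6 m/s

30 m/s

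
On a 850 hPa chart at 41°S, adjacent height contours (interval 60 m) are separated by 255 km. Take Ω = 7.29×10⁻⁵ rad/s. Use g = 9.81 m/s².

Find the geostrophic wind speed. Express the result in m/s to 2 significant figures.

Coriolis parameter at 41°S:
f = 2Ω sin φ = 2 × 7.29×10⁻⁵ × sin 41° = 9.57×10⁻⁵ s⁻¹
Height gradient: |∂Z/∂n| = 60 m / 255000 m = 2.35×10⁻⁴
On a pressure surface, geostrophic balance gives V_g = (g/f)|∂Z/∂n|:
V_g = 9.81 × 2.35×10⁻⁴ / 9.57×10⁻⁵ = 24.1 m/s

24 m/s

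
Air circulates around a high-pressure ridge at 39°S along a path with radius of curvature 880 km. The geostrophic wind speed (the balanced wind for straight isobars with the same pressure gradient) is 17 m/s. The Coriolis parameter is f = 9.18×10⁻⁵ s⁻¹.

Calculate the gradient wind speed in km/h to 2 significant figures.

88 km/h

Around a high, pressure-gradient force acts outward with centrifugal, so Coriolis balances both:
fV = (1/ρ)|∂P/∂n| + V²/R  →  V² − fR·V + fR·V_g = 0
With fR = 9.18×10⁻⁵ × 880×10³ m = 80.8 m/s:
V = [fR − √((fR)² − 4 fR V_g)]/2 = [80.8 − √(80.8² − 4×80.8×17)]/2 = 24.3 m/s
Supergeostrophic (V > V_g = 17 m/s), as expected around a high.
Converting: 24.3 m/s × 3.6 = 88 km/h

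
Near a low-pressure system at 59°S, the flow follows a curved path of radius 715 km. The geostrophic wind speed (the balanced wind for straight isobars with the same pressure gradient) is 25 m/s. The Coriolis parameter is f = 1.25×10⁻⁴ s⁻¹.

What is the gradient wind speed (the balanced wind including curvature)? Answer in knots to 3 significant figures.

Around a low, centrifugal force acts outward with Coriolis, so pressure-gradient force balances both:
(1/ρ)|∂P/∂n| = fV + V²/R  →  V² + fR·V − fR·V_g = 0
With fR = 1.25×10⁻⁴ × 715×10³ m = 89.4 m/s:
V = [−fR + √((fR)² + 4 fR V_g)]/2 = [−89.4 + √(89.4² + 4×89.4×25)]/2 = 20.4 m/s
Subgeostrophic (V < V_g = 25 m/s), as expected around a low.
Converting: 20.4 m/s × 1.944 = 39.6 knots

39.6 knots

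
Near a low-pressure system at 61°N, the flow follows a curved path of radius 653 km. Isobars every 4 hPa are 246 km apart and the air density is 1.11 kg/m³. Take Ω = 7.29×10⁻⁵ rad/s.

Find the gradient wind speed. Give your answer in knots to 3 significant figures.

19.9 knots

Coriolis parameter at 61°N:
f = 2Ω sin φ = 2 × 7.29×10⁻⁵ × sin 61° = 1.28×10⁻⁴ s⁻¹
Pressure gradient: |∂P/∂n| = 400 Pa / 246000 m = 1.63×10⁻³ Pa/m
Geostrophic speed: V_g = |∂P/∂n|/(fρ) = 1.63×10⁻³/(1.28×10⁻⁴ × 1.11) = 11.5 m/s
Around a low, centrifugal force acts outward with Coriolis, so pressure-gradient force balances both:
(1/ρ)|∂P/∂n| = fV + V²/R  →  V² + fR·V − fR·V_g = 0
With fR = 1.28×10⁻⁴ × 653×10³ m = 83.3 m/s:
V = [−fR + √((fR)² + 4 fR V_g)]/2 = [−83.3 + √(83.3² + 4×83.3×11.5)]/2 = 10.2 m/s
Subgeostrophic (V < V_g = 11.5 m/s), as expected around a low.
Converting: 10.2 m/s × 1.944 = 19.9 knots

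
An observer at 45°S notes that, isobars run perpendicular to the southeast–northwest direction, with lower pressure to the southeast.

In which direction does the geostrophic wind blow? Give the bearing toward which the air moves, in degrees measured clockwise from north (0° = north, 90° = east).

The pressure-gradient force points toward the southeast (bearing 135°).
Geostrophic balance: in the Southern Hemisphere the Coriolis force deflects motion to the left, so the geostrophic wind blows 90° to the left of the pressure-gradient force (low pressure on the right).
Rotating 135° by 90° counterclockwise gives 045° — the wind blows toward the northeast.

045°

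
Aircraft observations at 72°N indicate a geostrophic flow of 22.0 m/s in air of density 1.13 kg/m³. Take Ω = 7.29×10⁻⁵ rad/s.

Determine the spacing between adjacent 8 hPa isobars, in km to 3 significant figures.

Coriolis parameter at 72°N:
f = 2Ω sin φ = 2 × 7.29×10⁻⁵ × sin 72° = 1.39×10⁻⁴ s⁻¹
Geostrophic balance rearranged: |∂P/∂n| = f ρ V_g
|∂P/∂n| = 1.39×10⁻⁴ × 1.13 × 22.0 = 3.45×10⁻³ Pa/m
Isobar spacing: Δn = ΔP/|∂P/∂n| = 800 Pa / 3.45×10⁻³ Pa/m = 232073 m ≈ 232 km

232 km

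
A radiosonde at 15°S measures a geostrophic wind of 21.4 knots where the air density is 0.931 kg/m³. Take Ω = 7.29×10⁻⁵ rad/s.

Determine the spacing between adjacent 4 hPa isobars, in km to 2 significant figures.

1000 km

Coriolis parameter at 15°S:
f = 2Ω sin φ = 2 × 7.29×10⁻⁵ × sin 15° = 3.77×10⁻⁵ s⁻¹
Wind speed in SI: 21.4 knots = 11.0 m/s
Geostrophic balance rearranged: |∂P/∂n| = f ρ V_g
|∂P/∂n| = 3.77×10⁻⁵ × 0.931 × 11.0 = 3.87×10⁻⁴ Pa/m
Isobar spacing: Δn = ΔP/|∂P/∂n| = 400 Pa / 3.87×10⁻⁴ Pa/m = 1034200 m ≈ 1000 km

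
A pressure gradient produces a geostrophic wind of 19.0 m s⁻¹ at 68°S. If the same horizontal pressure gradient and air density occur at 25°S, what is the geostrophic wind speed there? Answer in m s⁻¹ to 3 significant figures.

41.7 m s⁻¹

With the same pressure gradient and density, V_g ∝ 1/f ∝ 1/sin φ.
V₂ = V₁ · sin φ₁ / sin φ₂ = 19.0 × sin 68° / sin 25°
V₂ = 19.0 × 0.9272/0.4226 = 41.7 m s⁻¹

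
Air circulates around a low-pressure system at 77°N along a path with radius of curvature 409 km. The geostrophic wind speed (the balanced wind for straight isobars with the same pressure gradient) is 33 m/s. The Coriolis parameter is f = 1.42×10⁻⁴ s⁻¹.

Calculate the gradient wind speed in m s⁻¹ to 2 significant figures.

Around a low, centrifugal force acts outward with Coriolis, so pressure-gradient force balances both:
(1/ρ)|∂P/∂n| = fV + V²/R  →  V² + fR·V − fR·V_g = 0
With fR = 1.42×10⁻⁴ × 409×10³ m = 58.1 m/s:
V = [−fR + √((fR)² + 4 fR V_g)]/2 = [−58.1 + √(58.1² + 4×58.1×33)]/2 = 23.5 m/s
Subgeostrophic (V < V_g = 33 m/s), as expected around a low.

23 m s⁻¹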